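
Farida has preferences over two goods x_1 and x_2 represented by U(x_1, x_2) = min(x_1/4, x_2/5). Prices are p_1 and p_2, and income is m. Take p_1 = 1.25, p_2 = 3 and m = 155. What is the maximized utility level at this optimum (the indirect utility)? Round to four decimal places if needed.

V = 7.75

Leontief preferences: the optimum is at the kink where x_1/4 = x_2/5, i.e. x_2 = (5/4)·x_1.
Budget: p_1·x_1 + p_2·(5/4)·x_1 = m, so (4·p_1 + 5·p_2)·x_1 = 4·m.
Demand: x_1*(p_1,p_2,m) = 4·m/(4·p_1 + 5·p_2), x_2* = 5·m/(4·p_1 + 5·p_2).
Here 4·1.25 + 5·3 = 20, giving x_1* = 31 and x_2* = 38.75.
Utility at the optimum: U(31, 38.75) = 7.75.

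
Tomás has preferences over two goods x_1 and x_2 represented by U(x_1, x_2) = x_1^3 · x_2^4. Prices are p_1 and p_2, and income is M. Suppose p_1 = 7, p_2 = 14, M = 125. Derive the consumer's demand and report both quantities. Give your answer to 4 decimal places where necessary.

MU_x_1/MU_x_2 = (3·x_2)/(4·x_1); tangency sets this equal to p_1/p_2.
Rearranging, p_2·x_2 = (4/3)·p_1·x_1. Substituting into the budget gives p_1·x_1·(1 + (4/3)) = M.
Demand: x_1*(p_1,p_2,M) = 3/7·M/p_1 and x_2* = 4/7·M/p_2.
At p_1=7, p_2=14, M=125: x_1* = 3/7·125/7 = 7.6531, x_2* = 5.102.

x_1* = 7.6531, x_2* = 5.102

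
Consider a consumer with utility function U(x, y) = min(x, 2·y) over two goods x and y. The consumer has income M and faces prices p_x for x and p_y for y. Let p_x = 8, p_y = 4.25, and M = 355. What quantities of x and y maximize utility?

Leontief preferences: the optimum is at the kink where x/2 = y/1, i.e. y = (1/2)·x.
Budget: p_x·x + p_y·(1/2)·x = M, so (2·p_x + p_y)·x = 2·M.
Demand: x*(p_x,p_y,M) = 2·M/(2·p_x + p_y), y* = M/(2·p_x + p_y).
Here 2·8 + 4.25 = 20.25, giving x* = 35.0617 and y* = 17.5309.

x* = 35.0617, y* = 17.5309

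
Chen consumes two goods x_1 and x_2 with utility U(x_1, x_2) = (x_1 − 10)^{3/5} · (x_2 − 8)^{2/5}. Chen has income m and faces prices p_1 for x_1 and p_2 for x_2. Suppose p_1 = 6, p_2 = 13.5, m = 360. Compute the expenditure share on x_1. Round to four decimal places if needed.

share on x_1 = 0.4867

After buying the subsistence bundle (10, 8), a share 0.6 of the remaining income goes to x_1: x_1* = 10 + 0.6·(m − 10p_1 − 8p_2)/p_1.
Discretionary income = 360 − 10·6 − 8·13.5 = 192; x_1* = 10 + 0.6·192/6 = 29.2; x_2* = 8 + 0.4·192/13.5 = 13.6889.
Expenditure on x_1: 6·29.2 = 175.2; share = 0.4867.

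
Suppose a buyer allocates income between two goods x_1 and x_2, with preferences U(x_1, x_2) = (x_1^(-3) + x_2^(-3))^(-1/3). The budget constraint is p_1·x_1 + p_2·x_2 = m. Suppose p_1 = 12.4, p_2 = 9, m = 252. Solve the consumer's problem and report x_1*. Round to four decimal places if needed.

MU_x_1 ∝ x_1^(-4), MU_x_2 ∝ x_2^(-4), so MRS = (x_2/x_1)^(4) = p_1/p_2.
Solve for the ratio: x_2/x_1 = [p_1/p_2]^(0.25).
With the ratio pinned down, the budget gives x_1* = m/(p_1 + p_2·(x_2/x_1)) and x_2* = (x_2/x_1)·x_1*.
Numerically x_2/x_1 = 1.083415, so x_1* = 252/(12.4 + 9·1.083415) = 11.3766.

x_1* = 11.3766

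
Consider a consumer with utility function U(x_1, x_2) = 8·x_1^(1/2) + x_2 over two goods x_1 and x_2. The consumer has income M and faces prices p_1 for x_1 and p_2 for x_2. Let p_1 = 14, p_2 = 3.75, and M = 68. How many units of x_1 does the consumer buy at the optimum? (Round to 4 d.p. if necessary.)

x_1* = 1.148

Set MRS = p_1/p_2: 4·x_1^(−1/2) = p_1/p_2.
Solve: √x_1 = 4·p_2/p_1, so x_1*(p_1,p_2) = (4·p_2/p_1)², and x_2* = (M − p_1·x_1*)/p_2.
Plugging in: x_1* = (4·3.75/14)² = 1.148.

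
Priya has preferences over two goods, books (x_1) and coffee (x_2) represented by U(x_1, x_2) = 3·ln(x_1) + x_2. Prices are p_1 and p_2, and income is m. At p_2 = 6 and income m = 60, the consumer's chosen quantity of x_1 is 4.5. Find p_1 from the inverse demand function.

p_1 = 4

Set MRS = p_1/p_2: (3/x_1)/1 = p_1/p_2.
So x_1*(p_1,p_2) = 3·p_2/p_1, independent of income; and x_2* = (m − 3·p_2)/p_2.
Set x_1* = 4.5 in the demand function and solve for p_1: p_1 = 4.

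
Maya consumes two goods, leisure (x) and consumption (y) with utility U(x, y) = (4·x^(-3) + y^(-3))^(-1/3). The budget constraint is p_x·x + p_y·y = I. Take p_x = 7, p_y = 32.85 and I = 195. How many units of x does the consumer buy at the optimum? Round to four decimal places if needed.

MRS = MU_x/MU_y = 4·(y/x)^(4). Set equal to p_x/p_y.
Hence y/x = ((1/4)·p_x/p_y)^(1/(4)), i.e. raised to the 0.25 power.
Substitute y = (y/x)·x into the budget: x* = I/(p_x + p_y·(y/x)).
Numerically y/x = 0.480425, so x* = 195/(7 + 32.85·0.480425) = 8.5594.

x* = 8.5594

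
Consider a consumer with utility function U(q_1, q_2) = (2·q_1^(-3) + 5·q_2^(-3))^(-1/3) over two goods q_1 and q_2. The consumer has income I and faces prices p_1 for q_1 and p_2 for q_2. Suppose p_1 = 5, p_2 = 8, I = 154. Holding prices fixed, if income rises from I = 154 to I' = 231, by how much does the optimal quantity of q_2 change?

Δq_2* = 6.1738

MRS = MU_q_1/MU_q_2 = (2/5)·(q_2/q_1)^(4). Set equal to p_1/p_2.
Solve for the ratio: q_2/q_1 = [(5/2)·p_1/p_2]^(0.25).
Substitute q_2 = (q_2/q_1)·q_1 into the budget: q_1* = I/(p_1 + p_2·(q_2/q_1)).
Numerically q_2/q_1 = 1.118034, so q_1* = 154/(5 + 8·1.118034) = 11.044 and q_2* = 1.118034·11.044 = 12.3475.
At I' = 231: q_2* = 18.5213. Change: 18.5213 − 12.3475 = 6.1738.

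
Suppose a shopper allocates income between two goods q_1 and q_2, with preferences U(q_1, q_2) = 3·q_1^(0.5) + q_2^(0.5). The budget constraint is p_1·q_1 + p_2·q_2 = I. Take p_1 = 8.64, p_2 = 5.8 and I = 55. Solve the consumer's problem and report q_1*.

Substitute q_2 = (q_2/q_1)·q_1 into the budget: q_1* = I/(p_1 + p_2·(q_2/q_1)).
Numerically q_2/q_1 = 0.246564, so q_1* = 55/(8.64 + 5.8·0.246564) = 5.4617.

q_1* = 5.4617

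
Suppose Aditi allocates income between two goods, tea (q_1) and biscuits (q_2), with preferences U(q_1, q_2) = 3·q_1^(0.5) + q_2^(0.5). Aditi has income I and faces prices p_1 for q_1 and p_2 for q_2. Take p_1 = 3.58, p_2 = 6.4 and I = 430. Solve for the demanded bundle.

q_1* = 113.0833, q_2* = 3.9315

From the CES first-order condition, 3·(q_2/q_1)^(0.5) = p_1/p_2.
Hence q_2/q_1 = ((1/3)·p_1/p_2)^(1/(0.5)), i.e. raised to the 2 power.
With the ratio pinned down, the budget gives q_1* = I/(p_1 + p_2·(q_2/q_1)) and q_2* = (q_2/q_1)·q_1*.
Numerically q_2/q_1 = 0.034767, so q_1* = 430/(3.58 + 6.4·0.034767) = 113.0833 and q_2* = 0.034767·113.0833 = 3.9315.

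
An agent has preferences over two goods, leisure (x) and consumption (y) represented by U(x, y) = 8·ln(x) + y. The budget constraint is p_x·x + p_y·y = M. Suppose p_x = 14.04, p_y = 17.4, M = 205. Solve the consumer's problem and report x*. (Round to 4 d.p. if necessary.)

x* = 9.9145

Set MRS = p_x/p_y: (8/x)/1 = p_x/p_y.
So x*(p_x,p_y) = 8·p_y/p_x, independent of income; and y* = (M − 8·p_y)/p_y.
At the given prices: x* = 8·17.4/14.04 = 9.9145.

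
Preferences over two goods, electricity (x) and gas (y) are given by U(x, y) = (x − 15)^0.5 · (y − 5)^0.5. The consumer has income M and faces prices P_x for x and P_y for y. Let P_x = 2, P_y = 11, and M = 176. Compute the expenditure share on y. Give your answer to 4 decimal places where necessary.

Let x' = x−15, y' = y−5. MRS = y'/x' = P_x/P_y.
Substituting into the budget: x* = 15 + 0.5·(M − 15·P_x − 5·P_y)/P_x, and y* = 5 + 0.5·(…)/P_y.
Discretionary income = 176 − 15·2 − 5·11 = 91; x* = 15 + 0.5·91/2 = 37.75; y* = 5 + 0.5·91/11 = 9.1364.
Expenditure on y: 11·9.1364 = 100.5; share = 0.571.

share on y = 0.571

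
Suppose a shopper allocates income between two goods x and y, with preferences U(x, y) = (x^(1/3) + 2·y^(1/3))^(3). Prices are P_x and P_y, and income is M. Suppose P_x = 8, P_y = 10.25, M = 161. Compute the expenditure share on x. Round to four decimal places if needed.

MU_x ∝ x^(-2/3), MU_y ∝ 2·y^(-2/3), so MRS = (1/2)·(y/x)^(2/3) = P_x/P_y.
Solve for the ratio: y/x = [2·P_x/P_y]^(1.5).
Substitute y = (y/x)·x into the budget: x* = M/(P_x + P_y·(y/x)).
Numerically y/x = 1.950267, so x* = 161/(8 + 10.25·1.950267) = 5.752 and y* = 1.950267·5.752 = 11.2179.
Expenditure on x: 8·5.752 = 46.016; share = 0.2858.

share on x = 0.2858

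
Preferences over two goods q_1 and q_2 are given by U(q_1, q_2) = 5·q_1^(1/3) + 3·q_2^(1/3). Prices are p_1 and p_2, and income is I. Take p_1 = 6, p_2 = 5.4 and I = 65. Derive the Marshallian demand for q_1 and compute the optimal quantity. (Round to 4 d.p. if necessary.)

MRS = MU_q_1/MU_q_2 = (5/3)·(q_2/q_1)^(2/3). Set equal to p_1/p_2.
Solve for the ratio: q_2/q_1 = [(3/5)·p_1/p_2]^(1.5).
Substitute q_2 = (q_2/q_1)·q_1 into the budget: q_1* = I/(p_1 + p_2·(q_2/q_1)).
Numerically q_2/q_1 = 0.544331, so q_1* = 65/(6 + 5.4·0.544331) = 7.2712.

q_1* = 7.2712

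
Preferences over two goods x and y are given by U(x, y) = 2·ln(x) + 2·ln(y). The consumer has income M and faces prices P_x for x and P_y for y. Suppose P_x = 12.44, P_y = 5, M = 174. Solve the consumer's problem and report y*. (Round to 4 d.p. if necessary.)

y* = 17.4

Demand: x*(P_x,P_y,M) = 0.5·M/P_x and y* = 0.5·M/P_y.
At P_x=12.44, P_y=5, M=174: y* = 0.5·174/5 = 17.4.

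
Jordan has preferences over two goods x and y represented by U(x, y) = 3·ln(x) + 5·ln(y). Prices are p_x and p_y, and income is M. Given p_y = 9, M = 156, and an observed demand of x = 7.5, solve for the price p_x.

Tangency: MRS = (3/5)·y/x = p_x/p_y.
Rearranging, p_y·y = (5/3)·p_x·x. Substituting into the budget gives p_x·x·(1 + (5/3)) = M.
Demand: x*(p_x,p_y,M) = 0.375·M/p_x and y* = 0.625·M/p_y.
Set x* = 7.5 in the demand function and solve for p_x: p_x = 7.8.

p_x = 7.8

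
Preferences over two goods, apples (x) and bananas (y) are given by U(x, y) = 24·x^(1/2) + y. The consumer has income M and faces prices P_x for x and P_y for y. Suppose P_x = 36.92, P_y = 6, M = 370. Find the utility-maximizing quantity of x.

MU_x = 12/√x, MU_y = 1. Tangency: 12/√x = P_x/P_y.
Solve: √x = 12·P_y/P_x, so x*(P_x,P_y) = (12·P_y/P_x)², and y* = (M − P_x·x*)/P_y.
Plugging in: x* = (12·6/36.92)² = 3.8031.

x* = 3.8031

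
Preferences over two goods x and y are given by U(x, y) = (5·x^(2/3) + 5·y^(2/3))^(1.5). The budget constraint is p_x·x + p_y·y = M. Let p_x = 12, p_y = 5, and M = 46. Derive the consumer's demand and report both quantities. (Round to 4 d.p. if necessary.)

MRS = MU_x/MU_y = (y/x)^(1/3). Set equal to p_x/p_y.
Hence y/x = (p_x/p_y)^(1/(1/3)), i.e. raised to the 3 power.
With the ratio pinned down, the budget gives x* = M/(p_x + p_y·(y/x)) and y* = (y/x)·x*.
Numerically y/x = 13.824, so x* = 46/(12 + 5·13.824) = 0.5671 and y* = 13.824·0.5671 = 7.8391.

x* = 0.5671, y* = 7.8391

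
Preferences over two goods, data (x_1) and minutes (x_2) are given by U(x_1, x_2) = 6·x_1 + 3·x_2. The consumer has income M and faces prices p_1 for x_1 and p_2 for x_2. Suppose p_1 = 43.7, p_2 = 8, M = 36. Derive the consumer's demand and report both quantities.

Perfect substitutes: compare marginal utility per dollar. 6/p_1 vs 3/p_2 → 0.1373 vs 0.375.
x_2 gives more utility per dollar, so spend all income on x_2: x_2* = M/p_2, x_1* = 0.
Numerically: x_1* = 0, x_2* = 4.5.

x_1* = 0, x_2* = 4.5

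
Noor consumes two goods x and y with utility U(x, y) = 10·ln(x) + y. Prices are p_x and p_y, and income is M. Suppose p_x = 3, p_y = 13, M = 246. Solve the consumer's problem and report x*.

x* = 43.3333

Set MRS = p_x/p_y: (10/x)/1 = p_x/p_y.
So x*(p_x,p_y) = 10·p_y/p_x, independent of income; and y* = (M − 10·p_y)/p_y.
At the given prices: x* = 10·13/3 = 43.3333.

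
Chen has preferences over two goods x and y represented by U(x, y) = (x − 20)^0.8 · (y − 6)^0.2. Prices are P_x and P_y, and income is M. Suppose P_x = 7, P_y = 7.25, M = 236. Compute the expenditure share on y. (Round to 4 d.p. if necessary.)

Let x' = x−20, y' = y−6. MRS = 4·y'/x' = P_x/P_y.
After buying the subsistence bundle (20, 6), a share 0.8 of the remaining income goes to x: x* = 20 + 0.8·(M − 20P_x − 6P_y)/P_x.
Discretionary income = 236 − 20·7 − 6·7.25 = 52.5; x* = 20 + 0.8·52.5/7 = 26; y* = 6 + 0.2·52.5/7.25 = 7.4483.
Expenditure on y: 7.25·7.4483 = 54; share = 0.2288.

share on y = 0.2288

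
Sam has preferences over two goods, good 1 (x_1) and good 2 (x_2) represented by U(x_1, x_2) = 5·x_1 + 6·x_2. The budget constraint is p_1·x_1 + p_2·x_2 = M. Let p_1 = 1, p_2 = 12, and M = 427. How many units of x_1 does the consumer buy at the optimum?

x_1* = 427

Perfect substitutes: compare marginal utility per dollar. 5/p_1 vs 6/p_2 → 5 vs 0.5.
x_1 gives more utility per dollar, so spend all income on x_1: x_1* = M/p_1, x_2* = 0.
Numerically: x_1* = 427, x_2* = 0.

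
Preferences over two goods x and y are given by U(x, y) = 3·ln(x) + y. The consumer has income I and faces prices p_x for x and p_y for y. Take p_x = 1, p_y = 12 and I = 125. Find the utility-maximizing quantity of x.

x* = 36

Set MRS = p_x/p_y: (3/x)/1 = p_x/p_y.
So x*(p_x,p_y) = 3·p_y/p_x, independent of income; and y* = (I − 3·p_y)/p_y.
At the given prices: x* = 3·12/1 = 36.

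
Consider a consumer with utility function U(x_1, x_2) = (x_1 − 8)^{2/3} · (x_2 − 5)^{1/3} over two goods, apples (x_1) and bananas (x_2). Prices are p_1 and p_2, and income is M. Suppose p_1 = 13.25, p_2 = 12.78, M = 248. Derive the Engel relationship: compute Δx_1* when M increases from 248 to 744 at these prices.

This is Cobb-Douglas in (x_1−8, x_2−5): tangency gives 2/3·p_2·(x_2−5) = 1/3·p_1·(x_1−8).
Substituting into the budget: x_1* = 8 + 2/3·(M − 8·p_1 − 5·p_2)/p_1, and x_2* = 5 + 1/3·(…)/p_2.
Discretionary income = 248 − 8·13.25 − 5·12.78 = 78.1; x_1* = 8 + 2/3·78.1/13.25 = 11.9296.
At M' = 744: x_1* = 36.8855. Change: 36.8855 − 11.9296 = 24.956.

Δx_1* = 24.956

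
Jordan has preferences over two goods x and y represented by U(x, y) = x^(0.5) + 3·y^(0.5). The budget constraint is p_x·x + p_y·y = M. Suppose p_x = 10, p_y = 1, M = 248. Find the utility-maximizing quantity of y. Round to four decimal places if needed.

y* = 245.2747

From the CES first-order condition, (1/3)·(y/x)^(0.5) = p_x/p_y.
Solve for the ratio: y/x = [3·p_x/p_y]^(2).
With the ratio pinned down, the budget gives x* = M/(p_x + p_y·(y/x)) and y* = (y/x)·x*.
Numerically y/x = 900, so x* = 248/(10 + 1·900) = 0.2725 and y* = 900·0.2725 = 245.2747.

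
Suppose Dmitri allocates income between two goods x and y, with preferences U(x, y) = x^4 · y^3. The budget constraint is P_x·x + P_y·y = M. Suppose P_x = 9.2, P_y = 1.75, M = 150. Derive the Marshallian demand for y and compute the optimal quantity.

y* = 36.7347

Tangency: MRS = (4/3)·y/x = P_x/P_y.
So 4·P_y·y = 3·P_x·x; combined with the budget, a share 4/7 of income goes to x.
Demand: x*(P_x,P_y,M) = 4/7·M/P_x and y* = 3/7·M/P_y.
At P_x=9.2, P_y=1.75, M=150: y* = 3/7·150/1.75 = 36.7347.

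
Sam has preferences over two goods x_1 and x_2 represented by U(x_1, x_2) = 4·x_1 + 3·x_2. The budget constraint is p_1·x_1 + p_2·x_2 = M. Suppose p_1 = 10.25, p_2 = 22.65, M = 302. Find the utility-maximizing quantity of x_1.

Perfect substitutes: compare marginal utility per dollar. 4/p_1 vs 3/p_2 → 0.3902 vs 0.1325.
x_1 gives more utility per dollar, so spend all income on x_1: x_1* = M/p_1, x_2* = 0.
Numerically: x_1* = 29.4634, x_2* = 0.

x_1* = 29.4634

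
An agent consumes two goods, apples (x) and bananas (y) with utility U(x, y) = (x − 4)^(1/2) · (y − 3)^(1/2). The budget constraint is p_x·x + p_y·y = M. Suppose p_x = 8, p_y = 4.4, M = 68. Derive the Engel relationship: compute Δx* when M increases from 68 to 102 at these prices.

Δx* = 2.125

This is Cobb-Douglas in (x−4, y−3): tangency gives 0.5·p_y·(y−3) = 0.5·p_x·(x−4).
After buying the subsistence bundle (4, 3), a share 0.5 of the remaining income goes to x: x* = 4 + 0.5·(M − 4p_x − 3p_y)/p_x.
Discretionary income = 68 − 4·8 − 3·4.4 = 22.8; x* = 4 + 0.5·22.8/8 = 5.425.
At M' = 102: x* = 7.55. Change: 7.55 − 5.425 = 2.125.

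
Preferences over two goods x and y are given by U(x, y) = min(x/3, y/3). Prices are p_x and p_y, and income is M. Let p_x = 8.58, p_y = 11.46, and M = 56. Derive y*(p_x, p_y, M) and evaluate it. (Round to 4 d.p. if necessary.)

Here 3·8.58 + 3·11.46 = 60.12, giving y* = 2.7944.

y* = 2.7944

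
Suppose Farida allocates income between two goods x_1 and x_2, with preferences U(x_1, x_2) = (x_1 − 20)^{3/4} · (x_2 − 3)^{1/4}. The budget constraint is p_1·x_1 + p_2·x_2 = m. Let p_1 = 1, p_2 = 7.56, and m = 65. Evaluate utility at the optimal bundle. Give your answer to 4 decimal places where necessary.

V = 7.6709

Substituting into the budget: x_1* = 20 + 0.75·(m − 20·p_1 − 3·p_2)/p_1, and x_2* = 3 + 0.25·(…)/p_2.
Discretionary income = 65 − 20·1 − 3·7.56 = 22.32; x_1* = 20 + 0.75·22.32/1 = 36.74; x_2* = 3 + 0.25·22.32/7.56 = 3.7381.
Utility at the optimum: U(36.74, 3.7381) = 7.6709.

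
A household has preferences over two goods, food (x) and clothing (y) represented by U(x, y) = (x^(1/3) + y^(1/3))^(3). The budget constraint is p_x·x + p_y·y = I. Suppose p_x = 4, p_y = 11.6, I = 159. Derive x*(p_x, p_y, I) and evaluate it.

x* = 25.0438

With the ratio pinned down, the budget gives x* = I/(p_x + p_y·(y/x)) and y* = (y/x)·x*.
Numerically y/x = 0.20249, so x* = 159/(4 + 11.6·0.20249) = 25.0438.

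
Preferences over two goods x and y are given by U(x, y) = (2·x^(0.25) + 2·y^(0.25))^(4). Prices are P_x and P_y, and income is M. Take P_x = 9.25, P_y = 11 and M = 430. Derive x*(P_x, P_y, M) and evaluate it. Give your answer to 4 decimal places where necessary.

From the CES first-order condition, (y/x)^(0.75) = P_x/P_y.
Hence y/x = (P_x/P_y)^(1/(0.75)), i.e. raised to the 4/3 power.
With the ratio pinned down, the budget gives x* = M/(P_x + P_y·(y/x)) and y* = (y/x)·x*.
Numerically y/x = 0.793716, so x* = 430/(9.25 + 11·0.793716) = 23.9143.

x* = 23.9143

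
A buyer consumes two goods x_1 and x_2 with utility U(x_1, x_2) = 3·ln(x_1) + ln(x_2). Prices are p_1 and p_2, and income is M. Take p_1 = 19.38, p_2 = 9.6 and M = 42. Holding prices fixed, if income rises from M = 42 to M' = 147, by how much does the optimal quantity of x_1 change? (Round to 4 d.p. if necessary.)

MU_x_1/MU_x_2 = (3·x_2)/(x_1); tangency sets this equal to p_1/p_2.
Rearranging, p_2·x_2 = (1/3)·p_1·x_1. Substituting into the budget gives p_1·x_1·(1 + (1/3)) = M.
Demand: x_1*(p_1,p_2,M) = 0.75·M/p_1 and x_2* = 0.25·M/p_2.
At p_1=19.38, p_2=9.6, M=42: x_1* = 0.75·42/19.38 = 1.6254.
At M' = 147: x_1* = 5.6889. Change: 5.6889 − 1.6254 = 4.0635.

Δx_1* = 4.0635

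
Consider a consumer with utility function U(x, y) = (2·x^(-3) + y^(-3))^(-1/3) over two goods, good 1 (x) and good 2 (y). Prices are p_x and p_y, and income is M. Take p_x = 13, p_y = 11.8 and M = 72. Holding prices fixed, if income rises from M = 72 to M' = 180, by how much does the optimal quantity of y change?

Δy* = 4.0164

MRS = MU_x/MU_y = 2·(y/x)^(4). Set equal to p_x/p_y.
Solve for the ratio: y/x = [(1/2)·p_x/p_y]^(0.25).
Substitute y = (y/x)·x into the budget: x* = M/(p_x + p_y·(y/x)).
Numerically y/x = 0.861505, so x* = 72/(13 + 11.8·0.861505) = 3.108 and y* = 0.861505·3.108 = 2.6776.
At M' = 180: y* = 6.694. Change: 6.694 − 2.6776 = 4.0164.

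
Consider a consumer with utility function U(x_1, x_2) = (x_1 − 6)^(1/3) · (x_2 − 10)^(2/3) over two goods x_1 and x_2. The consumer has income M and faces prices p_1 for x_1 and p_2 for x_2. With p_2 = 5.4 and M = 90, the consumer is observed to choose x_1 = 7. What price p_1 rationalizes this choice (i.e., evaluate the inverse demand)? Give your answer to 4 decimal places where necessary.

This is Cobb-Douglas in (x_1−6, x_2−10): tangency gives 1/3·p_2·(x_2−10) = 2/3·p_1·(x_1−6).
After buying the subsistence bundle (6, 10), a share 1/3 of the remaining income goes to x_1: x_1* = 6 + 1/3·(M − 6p_1 − 10p_2)/p_1.
Set x_1* = 7 in the demand function and solve for p_1: p_1 = 4.

p_1 = 4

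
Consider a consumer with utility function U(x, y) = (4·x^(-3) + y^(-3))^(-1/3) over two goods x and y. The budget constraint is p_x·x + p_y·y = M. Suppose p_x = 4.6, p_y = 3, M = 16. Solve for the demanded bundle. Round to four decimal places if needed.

x* = 2.2987, y* = 1.8087

Numerically y/x = 0.786854, so x* = 16/(4.6 + 3·0.786854) = 2.2987 and y* = 0.786854·2.2987 = 1.8087.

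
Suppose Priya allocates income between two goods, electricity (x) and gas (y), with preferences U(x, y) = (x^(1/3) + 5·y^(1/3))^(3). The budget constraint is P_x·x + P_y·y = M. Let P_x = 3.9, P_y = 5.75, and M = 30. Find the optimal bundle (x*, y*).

x* = 0.7536, y* = 4.7063

MRS = MU_x/MU_y = (1/5)·(y/x)^(2/3). Set equal to P_x/P_y.
Solve for the ratio: y/x = [5·P_x/P_y]^(1.5).
Substitute y = (y/x)·x into the budget: x* = M/(P_x + P_y·(y/x)).
Numerically y/x = 6.245255, so x* = 30/(3.9 + 5.75·6.245255) = 0.7536 and y* = 6.245255·0.7536 = 4.7063.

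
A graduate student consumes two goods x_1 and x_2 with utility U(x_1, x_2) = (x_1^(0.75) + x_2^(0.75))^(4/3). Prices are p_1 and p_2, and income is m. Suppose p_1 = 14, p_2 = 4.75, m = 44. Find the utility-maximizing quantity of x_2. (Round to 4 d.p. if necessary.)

x_2* = 8.915

MRS = MU_x_1/MU_x_2 = (x_2/x_1)^(0.25). Set equal to p_1/p_2.
Solve for the ratio: x_2/x_1 = [p_1/p_2]^(4).
With the ratio pinned down, the budget gives x_1* = m/(p_1 + p_2·(x_2/x_1)) and x_2* = (x_2/x_1)·x_1*.
Numerically x_2/x_1 = 75.463632, so x_1* = 44/(14 + 4.75·75.463632) = 0.1181 and x_2* = 75.463632·0.1181 = 8.915.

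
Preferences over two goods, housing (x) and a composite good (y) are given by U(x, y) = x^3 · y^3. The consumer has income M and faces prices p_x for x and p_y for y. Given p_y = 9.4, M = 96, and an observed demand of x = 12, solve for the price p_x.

p_x = 4

MU_x/MU_y = (3·y)/(3·x); tangency sets this equal to p_x/p_y.
Rearranging, p_y·y = p_x·x. Substituting into the budget gives p_x·x·(1 + 1) = M.
Demand: x*(p_x,p_y,M) = 0.5·M/p_x and y* = 0.5·M/p_y.
Set x* = 12 in the demand function and solve for p_x: p_x = 4.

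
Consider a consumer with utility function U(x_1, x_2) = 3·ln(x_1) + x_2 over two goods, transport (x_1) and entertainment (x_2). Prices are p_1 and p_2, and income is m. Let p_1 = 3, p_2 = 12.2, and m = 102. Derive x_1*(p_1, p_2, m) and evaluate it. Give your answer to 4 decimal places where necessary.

x_1* = 12.2

So x_1*(p_1,p_2) = 3·p_2/p_1, independent of income; and x_2* = (m − 3·p_2)/p_2.
At the given prices: x_1* = 3·12.2/3 = 12.2.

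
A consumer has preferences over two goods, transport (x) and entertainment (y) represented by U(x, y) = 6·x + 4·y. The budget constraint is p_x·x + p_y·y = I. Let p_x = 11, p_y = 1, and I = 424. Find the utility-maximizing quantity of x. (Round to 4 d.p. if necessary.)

x* = 0

Linear utility — the consumer picks whichever good has higher MU/price: 6/11 = 0.5455 vs 4/1 = 4.
y gives more utility per dollar, so spend all income on y: y* = I/p_y, x* = 0.
Numerically: x* = 0, y* = 424.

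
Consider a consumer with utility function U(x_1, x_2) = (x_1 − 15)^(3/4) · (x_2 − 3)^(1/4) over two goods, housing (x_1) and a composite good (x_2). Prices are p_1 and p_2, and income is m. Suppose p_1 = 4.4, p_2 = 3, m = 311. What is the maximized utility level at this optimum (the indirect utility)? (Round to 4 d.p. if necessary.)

V = 33.6375

Substituting into the budget: x_1* = 15 + 0.75·(m − 15·p_1 − 3·p_2)/p_1, and x_2* = 3 + 0.25·(…)/p_2.
Discretionary income = 311 − 15·4.4 − 3·3 = 236; x_1* = 15 + 0.75·236/4.4 = 55.2273; x_2* = 3 + 0.25·236/3 = 22.6667.
Utility at the optimum: U(55.2273, 22.6667) = 33.6375.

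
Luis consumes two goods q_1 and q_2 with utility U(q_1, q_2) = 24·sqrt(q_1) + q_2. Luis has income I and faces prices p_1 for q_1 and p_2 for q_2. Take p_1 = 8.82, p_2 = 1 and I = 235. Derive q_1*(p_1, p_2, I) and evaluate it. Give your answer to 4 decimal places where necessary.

q_1* = 1.8511

Utility is quasi-linear in q_2; the FOC for q_1 is 12/√q_1 = p_1/p_2.
Solve: √q_1 = 12·p_2/p_1, so q_1*(p_1,p_2) = (12·p_2/p_1)², and q_2* = (I − p_1·q_1*)/p_2.
Plugging in: q_1* = (12·1/8.82)² = 1.8511.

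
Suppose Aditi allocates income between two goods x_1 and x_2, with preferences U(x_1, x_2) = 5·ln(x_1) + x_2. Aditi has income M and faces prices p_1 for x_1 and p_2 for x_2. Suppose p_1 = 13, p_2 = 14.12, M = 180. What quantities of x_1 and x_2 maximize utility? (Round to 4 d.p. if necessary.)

x_1* = 5.4308, x_2* = 7.7479

MU_x_1 = 5/x_1, MU_x_2 = 1. Tangency: 5/x_1 = p_1/p_2.
So x_1*(p_1,p_2) = 5·p_2/p_1, independent of income; and x_2* = (M − 5·p_2)/p_2.
At the given prices: x_1* = 5·14.12/13 = 5.4308, and x_2* = 7.7479.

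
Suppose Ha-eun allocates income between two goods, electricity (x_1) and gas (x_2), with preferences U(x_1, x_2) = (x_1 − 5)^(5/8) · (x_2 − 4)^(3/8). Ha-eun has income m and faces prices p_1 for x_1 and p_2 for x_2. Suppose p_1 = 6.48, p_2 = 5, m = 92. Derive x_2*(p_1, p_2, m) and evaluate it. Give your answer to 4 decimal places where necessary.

MRS = (5/3)·(x_2−4)/(x_1−5). Tangency with p_1/p_2 gives x_2−4 = (3/5)·(p_1/p_2)·(x_1−5).
Substituting into the budget: x_1* = 5 + 0.625·(m − 5·p_1 − 4·p_2)/p_1, and x_2* = 4 + 0.375·(…)/p_2.
Discretionary income = 92 − 5·6.48 − 4·5 = 39.6; x_2* = 4 + 0.375·39.6/5 = 6.97.

x_2* = 6.97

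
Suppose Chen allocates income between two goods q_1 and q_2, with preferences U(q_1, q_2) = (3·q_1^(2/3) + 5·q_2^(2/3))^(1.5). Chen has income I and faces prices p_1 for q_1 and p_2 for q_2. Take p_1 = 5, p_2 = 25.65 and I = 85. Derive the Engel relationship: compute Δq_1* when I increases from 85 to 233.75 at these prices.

MRS = MU_q_1/MU_q_2 = (3/5)·(q_2/q_1)^(1/3). Set equal to p_1/p_2.
Solve for the ratio: q_2/q_1 = [(5/3)·p_1/p_2]^(3).
With the ratio pinned down, the budget gives q_1* = I/(p_1 + p_2·(q_2/q_1)) and q_2* = (q_2/q_1)·q_1*.
Numerically q_2/q_1 = 0.034292, so q_1* = 85/(5 + 25.65·0.034292) = 14.4568.
At I' = 233.75: q_1* = 39.7562. Change: 39.7562 − 14.4568 = 25.2994.

Δq_1* = 25.2994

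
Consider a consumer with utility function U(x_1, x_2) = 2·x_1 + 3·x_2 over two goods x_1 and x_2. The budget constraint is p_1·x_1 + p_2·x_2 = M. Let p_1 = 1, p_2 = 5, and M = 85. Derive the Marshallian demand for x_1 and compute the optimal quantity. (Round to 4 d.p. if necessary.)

Linear utility — the consumer picks whichever good has higher MU/price: 2/1 = 2 vs 3/5 = 0.6.
x_1 gives more utility per dollar, so spend all income on x_1: x_1* = M/p_1, x_2* = 0.
Numerically: x_1* = 85, x_2* = 0.

x_1* = 85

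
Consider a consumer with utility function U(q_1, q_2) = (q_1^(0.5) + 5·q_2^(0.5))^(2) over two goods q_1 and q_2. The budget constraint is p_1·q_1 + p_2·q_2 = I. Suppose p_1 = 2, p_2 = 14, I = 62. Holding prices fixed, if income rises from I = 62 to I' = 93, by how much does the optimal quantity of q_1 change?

Δq_1* = 3.3906

MU_q_1 ∝ q_1^(-0.5), MU_q_2 ∝ 5·q_2^(-0.5), so MRS = (1/5)·(q_2/q_1)^(0.5) = p_1/p_2.
Hence q_2/q_1 = (5·p_1/p_2)^(1/(0.5)), i.e. raised to the 2 power.
Substitute q_2 = (q_2/q_1)·q_1 into the budget: q_1* = I/(p_1 + p_2·(q_2/q_1)).
Numerically q_2/q_1 = 0.510204, so q_1* = 62/(2 + 14·0.510204) = 6.7812.
At I' = 93: q_1* = 10.1719. Change: 10.1719 − 6.7812 = 3.3906.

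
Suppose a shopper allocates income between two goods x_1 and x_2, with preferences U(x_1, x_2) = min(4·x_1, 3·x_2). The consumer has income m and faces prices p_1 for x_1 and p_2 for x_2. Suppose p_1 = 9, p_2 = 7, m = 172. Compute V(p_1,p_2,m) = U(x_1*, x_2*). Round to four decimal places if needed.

V = 37.5273

Leontief preferences: the optimum is at the kink where x_1/3 = x_2/4, i.e. x_2 = (4/3)·x_1.
Budget: p_1·x_1 + p_2·(4/3)·x_1 = m, so (3·p_1 + 4·p_2)·x_1 = 3·m.
Demand: x_1*(p_1,p_2,m) = 3·m/(3·p_1 + 4·p_2), x_2* = 4·m/(3·p_1 + 4·p_2).
Here 3·9 + 4·7 = 55, giving x_1* = 9.3818 and x_2* = 12.5091.
Utility at the optimum: U(9.3818, 12.5091) = 37.5273.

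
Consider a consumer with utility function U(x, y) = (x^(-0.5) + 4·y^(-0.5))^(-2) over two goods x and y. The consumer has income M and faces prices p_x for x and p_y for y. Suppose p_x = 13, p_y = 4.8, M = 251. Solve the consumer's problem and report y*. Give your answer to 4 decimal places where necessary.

y* = 33.6676

MRS = MU_x/MU_y = (1/4)·(y/x)^(1.5). Set equal to p_x/p_y.
Hence y/x = (4·p_x/p_y)^(1/(1.5)), i.e. raised to the 2/3 power.
With the ratio pinned down, the budget gives x* = M/(p_x + p_y·(y/x)) and y* = (y/x)·x*.
Numerically y/x = 4.896, so x* = 251/(13 + 4.8·4.896) = 6.8766 and y* = 4.896·6.8766 = 33.6676.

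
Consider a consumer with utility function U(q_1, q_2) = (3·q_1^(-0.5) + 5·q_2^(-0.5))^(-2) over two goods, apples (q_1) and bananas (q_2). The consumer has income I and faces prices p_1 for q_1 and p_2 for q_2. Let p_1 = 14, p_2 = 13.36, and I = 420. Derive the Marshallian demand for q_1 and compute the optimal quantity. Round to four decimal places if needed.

q_1* = 12.5841

Substitute q_2 = (q_2/q_1)·q_1 into the budget: q_1* = I/(p_1 + p_2·(q_2/q_1)).
Numerically q_2/q_1 = 1.450263, so q_1* = 420/(14 + 13.36·1.450263) = 12.5841.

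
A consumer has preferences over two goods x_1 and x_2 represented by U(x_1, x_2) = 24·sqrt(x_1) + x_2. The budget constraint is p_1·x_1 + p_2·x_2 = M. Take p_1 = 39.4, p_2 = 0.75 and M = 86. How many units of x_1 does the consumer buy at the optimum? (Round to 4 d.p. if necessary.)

Set MRS = p_1/p_2: 12·x_1^(−1/2) = p_1/p_2.
Solve: √x_1 = 12·p_2/p_1, so x_1*(p_1,p_2) = (12·p_2/p_1)², and x_2* = (M − p_1·x_1*)/p_2.
Plugging in: x_1* = (12·0.75/39.4)² = 0.0522.

x_1* = 0.0522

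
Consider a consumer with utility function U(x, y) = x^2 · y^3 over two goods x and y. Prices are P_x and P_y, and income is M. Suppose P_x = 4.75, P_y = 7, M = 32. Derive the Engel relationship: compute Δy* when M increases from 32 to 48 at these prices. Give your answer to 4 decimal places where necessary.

Demand: x*(P_x,P_y,M) = 0.4·M/P_x and y* = 0.6·M/P_y.
At P_x=4.75, P_y=7, M=32: y* = 0.6·32/7 = 2.7429.
At M' = 48: y* = 4.1143. Change: 4.1143 − 2.7429 = 1.3714.

Δy* = 1.3714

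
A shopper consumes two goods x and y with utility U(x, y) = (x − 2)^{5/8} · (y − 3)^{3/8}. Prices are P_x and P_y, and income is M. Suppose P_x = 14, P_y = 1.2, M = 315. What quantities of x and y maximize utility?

After buying the subsistence bundle (2, 3), a share 0.625 of the remaining income goes to x: x* = 2 + 0.625·(M − 2P_x − 3P_y)/P_x.
Discretionary income = 315 − 2·14 − 3·1.2 = 283.4; x* = 2 + 0.625·283.4/14 = 14.6518; y* = 3 + 0.375·283.4/1.2 = 91.5625.

x* = 14.6518, y* = 91.5625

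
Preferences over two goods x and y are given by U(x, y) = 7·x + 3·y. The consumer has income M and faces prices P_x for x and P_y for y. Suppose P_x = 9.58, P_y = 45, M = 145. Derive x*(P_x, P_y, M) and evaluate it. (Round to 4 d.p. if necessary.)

Linear utility — the consumer picks whichever good has higher MU/price: 7/9.58 = 0.7307 vs 3/45 = 0.0667.
x gives more utility per dollar, so spend all income on x: x* = M/P_x, y* = 0.
Numerically: x* = 15.1357, y* = 0.

x* = 15.1357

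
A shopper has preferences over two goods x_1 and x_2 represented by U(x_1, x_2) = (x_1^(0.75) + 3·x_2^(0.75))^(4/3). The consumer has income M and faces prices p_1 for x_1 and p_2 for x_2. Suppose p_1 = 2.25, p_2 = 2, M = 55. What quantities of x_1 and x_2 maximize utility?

MU_x_1 ∝ x_1^(-0.25), MU_x_2 ∝ 3·x_2^(-0.25), so MRS = (1/3)·(x_2/x_1)^(0.25) = p_1/p_2.
Solve for the ratio: x_2/x_1 = [3·p_1/p_2]^(4).
Substitute x_2 = (x_2/x_1)·x_1 into the budget: x_1* = M/(p_1 + p_2·(x_2/x_1)).
Numerically x_2/x_1 = 129.746338, so x_1* = 55/(2.25 + 2·129.746338) = 0.2101 and x_2* = 129.746338·0.2101 = 27.2636.

x_1* = 0.2101, x_2* = 27.2636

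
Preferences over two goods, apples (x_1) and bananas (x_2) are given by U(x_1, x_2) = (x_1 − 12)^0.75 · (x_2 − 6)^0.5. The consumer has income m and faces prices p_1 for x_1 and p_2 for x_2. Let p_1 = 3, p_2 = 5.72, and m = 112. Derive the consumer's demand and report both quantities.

x_1* = 20.336, x_2* = 8.9147

Let x_1' = x_1−12, x_2' = x_2−6. MRS = (3/2)·x_2'/x_1' = p_1/p_2.
After buying the subsistence bundle (12, 6), a share 0.6 of the remaining income goes to x_1: x_1* = 12 + 0.6·(m − 12p_1 − 6p_2)/p_1.
Discretionary income = 112 − 12·3 − 6·5.72 = 41.68; x_1* = 12 + 0.6·41.68/3 = 20.336; x_2* = 6 + 0.4·41.68/5.72 = 8.9147.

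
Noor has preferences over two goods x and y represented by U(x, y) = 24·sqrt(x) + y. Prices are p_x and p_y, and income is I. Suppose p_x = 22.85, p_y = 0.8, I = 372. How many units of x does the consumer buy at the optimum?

x* = 0.1765

Thus x* = (12·p_y/p_x)² — independent of I — with the rest of income spent on y.
Plugging in: x* = (12·0.8/22.85)² = 0.1765.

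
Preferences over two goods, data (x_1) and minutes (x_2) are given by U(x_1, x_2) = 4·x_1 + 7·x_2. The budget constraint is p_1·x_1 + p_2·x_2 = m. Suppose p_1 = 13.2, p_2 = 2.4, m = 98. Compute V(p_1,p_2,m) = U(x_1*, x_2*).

V = 285.8333

x_2 gives more utility per dollar, so spend all income on x_2: x_2* = m/p_2, x_1* = 0.
Numerically: x_1* = 0, x_2* = 40.8333.
Utility at the optimum: U(0, 40.8333) = 285.8333.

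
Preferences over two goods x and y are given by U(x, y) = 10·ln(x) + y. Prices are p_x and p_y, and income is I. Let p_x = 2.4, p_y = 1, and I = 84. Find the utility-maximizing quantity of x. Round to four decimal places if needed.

Set MRS = p_x/p_y: (10/x)/1 = p_x/p_y.
So x*(p_x,p_y) = 10·p_y/p_x, independent of income; and y* = (I − 10·p_y)/p_y.
At the given prices: x* = 10·1/2.4 = 4.1667.

x* = 4.1667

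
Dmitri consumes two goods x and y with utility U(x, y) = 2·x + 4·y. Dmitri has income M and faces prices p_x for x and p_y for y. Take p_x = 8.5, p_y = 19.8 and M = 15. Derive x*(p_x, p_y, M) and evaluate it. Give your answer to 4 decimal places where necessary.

x* = 1.7647

Numerically: x* = 1.7647, y* = 0.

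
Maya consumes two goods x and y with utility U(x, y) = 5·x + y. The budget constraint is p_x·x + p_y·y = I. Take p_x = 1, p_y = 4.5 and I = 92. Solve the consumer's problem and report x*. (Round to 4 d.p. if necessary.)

x gives more utility per dollar, so spend all income on x: x* = I/p_x, y* = 0.
Numerically: x* = 92, y* = 0.

x* = 92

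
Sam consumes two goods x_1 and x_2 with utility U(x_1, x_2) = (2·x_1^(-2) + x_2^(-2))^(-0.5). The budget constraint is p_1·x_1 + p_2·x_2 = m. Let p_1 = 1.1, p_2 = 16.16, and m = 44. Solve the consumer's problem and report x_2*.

From the CES first-order condition, 2·(x_2/x_1)^(3) = p_1/p_2.
Hence x_2/x_1 = ((1/2)·p_1/p_2)^(1/(3)), i.e. raised to the 1/3 power.
With the ratio pinned down, the budget gives x_1* = m/(p_1 + p_2·(x_2/x_1)) and x_2* = (x_2/x_1)·x_1*.
Numerically x_2/x_1 = 0.324071, so x_1* = 44/(1.1 + 16.16·0.324071) = 6.9434 and x_2* = 0.324071·6.9434 = 2.2501.

x_2* = 2.2501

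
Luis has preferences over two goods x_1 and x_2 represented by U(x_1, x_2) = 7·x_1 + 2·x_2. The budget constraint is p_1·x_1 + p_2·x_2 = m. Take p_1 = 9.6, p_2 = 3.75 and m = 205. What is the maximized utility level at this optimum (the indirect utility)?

V = 149.4792

x_1 gives more utility per dollar, so spend all income on x_1: x_1* = m/p_1, x_2* = 0.
Numerically: x_1* = 21.3542, x_2* = 0.
Utility at the optimum: U(21.3542, 0) = 149.4792.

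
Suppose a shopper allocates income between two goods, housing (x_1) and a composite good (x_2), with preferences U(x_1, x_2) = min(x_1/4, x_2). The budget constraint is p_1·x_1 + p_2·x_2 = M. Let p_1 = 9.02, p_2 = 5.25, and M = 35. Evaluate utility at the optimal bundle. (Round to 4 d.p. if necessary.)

V = 0.8468

Leontief preferences: the optimum is at the kink where x_1/4 = x_2/1, i.e. x_2 = (1/4)·x_1.
Budget: p_1·x_1 + p_2·(1/4)·x_1 = M, so (4·p_1 + p_2)·x_1 = 4·M.
Demand: x_1*(p_1,p_2,M) = 4·M/(4·p_1 + p_2), x_2* = M/(4·p_1 + p_2).
Here 4·9.02 + 5.25 = 41.33, giving x_1* = 3.3874 and x_2* = 0.8468.
Utility at the optimum: U(3.3874, 0.8468) = 0.8468.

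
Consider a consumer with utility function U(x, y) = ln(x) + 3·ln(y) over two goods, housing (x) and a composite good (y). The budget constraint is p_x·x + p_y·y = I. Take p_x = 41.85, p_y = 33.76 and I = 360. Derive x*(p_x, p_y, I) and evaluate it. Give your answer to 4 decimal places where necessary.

x* = 2.1505

MU_x/MU_y = (y)/(3·x); tangency sets this equal to p_x/p_y.
Rearranging, p_y·y = 3·p_x·x. Substituting into the budget gives p_x·x·(1 + 3) = I.
Demand: x*(p_x,p_y,I) = 0.25·I/p_x and y* = 0.75·I/p_y.
At p_x=41.85, p_y=33.76, I=360: x* = 0.25·360/41.85 = 2.1505.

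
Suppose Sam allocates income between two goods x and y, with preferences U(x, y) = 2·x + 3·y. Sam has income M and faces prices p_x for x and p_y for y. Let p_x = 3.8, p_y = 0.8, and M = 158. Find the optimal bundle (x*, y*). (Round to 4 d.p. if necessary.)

y gives more utility per dollar, so spend all income on y: y* = M/p_y, x* = 0.
Numerically: x* = 0, y* = 197.5.

x* = 0, y* = 197.5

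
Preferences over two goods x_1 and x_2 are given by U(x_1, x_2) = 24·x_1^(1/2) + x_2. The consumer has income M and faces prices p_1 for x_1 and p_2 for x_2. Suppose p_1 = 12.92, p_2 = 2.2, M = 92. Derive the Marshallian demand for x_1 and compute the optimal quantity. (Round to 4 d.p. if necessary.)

MU_x_1 = 12/√x_1, MU_x_2 = 1. Tangency: 12/√x_1 = p_1/p_2.
Solve: √x_1 = 12·p_2/p_1, so x_1*(p_1,p_2) = (12·p_2/p_1)², and x_2* = (M − p_1·x_1*)/p_2.
Plugging in: x_1* = (12·2.2/12.92)² = 4.1753.

x_1* = 4.1753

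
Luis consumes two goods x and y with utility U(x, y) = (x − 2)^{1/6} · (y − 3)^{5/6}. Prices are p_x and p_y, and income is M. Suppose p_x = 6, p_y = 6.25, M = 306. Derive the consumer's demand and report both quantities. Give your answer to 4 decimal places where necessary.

x* = 9.6458, y* = 39.7

MRS = (1/5)·(y−3)/(x−2). Tangency with p_x/p_y gives y−3 = 5·(p_x/p_y)·(x−2).
After buying the subsistence bundle (2, 3), a share 1/6 of the remaining income goes to x: x* = 2 + 1/6·(M − 2p_x − 3p_y)/p_x.
Discretionary income = 306 − 2·6 − 3·6.25 = 275.25; x* = 2 + 1/6·275.25/6 = 9.6458; y* = 3 + 5/6·275.25/6.25 = 39.7.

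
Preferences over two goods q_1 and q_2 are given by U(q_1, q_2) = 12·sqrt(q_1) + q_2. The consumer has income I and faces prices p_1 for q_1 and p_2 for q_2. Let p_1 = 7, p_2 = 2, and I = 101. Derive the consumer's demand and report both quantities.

q_1* = 2.9388, q_2* = 40.2143

MU_q_1 = 6/√q_1, MU_q_2 = 1. Tangency: 6/√q_1 = p_1/p_2.
Solve: √q_1 = 6·p_2/p_1, so q_1*(p_1,p_2) = (6·p_2/p_1)², and q_2* = (I − p_1·q_1*)/p_2.
Plugging in: q_1* = (6·2/7)² = 2.9388, q_2* = 40.2143.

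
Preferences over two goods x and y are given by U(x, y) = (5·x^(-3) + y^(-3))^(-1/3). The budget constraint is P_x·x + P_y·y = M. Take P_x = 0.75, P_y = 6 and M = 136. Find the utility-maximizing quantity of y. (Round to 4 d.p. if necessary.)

From the CES first-order condition, 5·(y/x)^(4) = P_x/P_y.
Solve for the ratio: y/x = [(1/5)·P_x/P_y]^(0.25).
With the ratio pinned down, the budget gives x* = M/(P_x + P_y·(y/x)) and y* = (y/x)·x*.
Numerically y/x = 0.397635, so x* = 136/(0.75 + 6·0.397635) = 43.3699 and y* = 0.397635·43.3699 = 17.2454.

y* = 17.2454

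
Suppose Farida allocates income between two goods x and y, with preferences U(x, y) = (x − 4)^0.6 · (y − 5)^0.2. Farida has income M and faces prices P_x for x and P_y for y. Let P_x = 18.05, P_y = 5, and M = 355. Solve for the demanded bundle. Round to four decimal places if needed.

x* = 14.7119, y* = 17.89

MRS = 3·(y−5)/(x−4). Tangency with P_x/P_y gives y−5 = (1/3)·(P_x/P_y)·(x−4).
After buying the subsistence bundle (4, 5), a share 0.75 of the remaining income goes to x: x* = 4 + 0.75·(M − 4P_x − 5P_y)/P_x.
Discretionary income = 355 − 4·18.05 − 5·5 = 257.8; x* = 4 + 0.75·257.8/18.05 = 14.7119; y* = 5 + 0.25·257.8/5 = 17.89.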